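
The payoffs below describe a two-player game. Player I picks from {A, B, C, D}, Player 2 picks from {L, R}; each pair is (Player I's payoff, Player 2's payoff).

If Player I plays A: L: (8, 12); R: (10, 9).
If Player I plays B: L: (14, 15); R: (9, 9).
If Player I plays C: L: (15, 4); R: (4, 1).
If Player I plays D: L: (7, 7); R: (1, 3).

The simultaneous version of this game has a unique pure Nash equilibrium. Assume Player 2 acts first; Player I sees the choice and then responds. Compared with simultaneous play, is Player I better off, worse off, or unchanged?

Backward induction with Player 2 moving first.
- L → Player I plays C (best of 8, 14, 15, 7); Player 2 gets 4.
- R → Player I plays A (best of 10, 9, 4, 1); Player 2 gets 9.
Player 2's induced payoffs are 4, 9, so Player 2 commits to R. Subgame-perfect outcome: (A, R) with payoffs (10, 9).
Now find the simultaneous Nash equilibrium.
Player I's best replies: L→C; R→A.
Player 2's best replies: A→L; B→L; C→L; D→L.
The unique mutual best reply is (C, L), giving (15, 4).
Player I earns 10 sequentially versus 15 at the Nash outcome: worse off.

worse off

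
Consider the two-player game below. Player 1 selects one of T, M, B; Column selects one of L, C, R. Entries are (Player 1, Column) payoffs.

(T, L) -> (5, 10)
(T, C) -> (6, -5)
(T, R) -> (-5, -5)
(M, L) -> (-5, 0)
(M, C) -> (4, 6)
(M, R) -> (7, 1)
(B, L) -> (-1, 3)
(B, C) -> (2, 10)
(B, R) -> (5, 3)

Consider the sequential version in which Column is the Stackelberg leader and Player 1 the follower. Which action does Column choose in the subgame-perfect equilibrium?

Backward induction with Column moving first.
- L: BR = T, leader payoff 10.
- C: BR = T, leader payoff -5.
- R: BR = M, leader payoff 1.
Among 10, -5, 1, the best is 10 at L. Subgame-perfect outcome: (T, L) with payoffs (5, 10).

L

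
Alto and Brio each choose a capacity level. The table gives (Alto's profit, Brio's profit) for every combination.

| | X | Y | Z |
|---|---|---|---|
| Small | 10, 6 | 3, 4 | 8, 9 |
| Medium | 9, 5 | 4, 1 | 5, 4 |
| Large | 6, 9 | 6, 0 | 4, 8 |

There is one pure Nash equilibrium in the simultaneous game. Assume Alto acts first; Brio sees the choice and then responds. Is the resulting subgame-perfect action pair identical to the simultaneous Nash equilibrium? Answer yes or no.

Backward induction with Alto moving first.
- Small: BR = Z, leader payoff 8.
- Medium: BR = X, leader payoff 9.
- Large: BR = X, leader payoff 6.
Alto's induced payoffs are 8, 9, 6, so Alto commits to Medium. Subgame-perfect outcome: (Medium, X) with payoffs (9, 5).
For the simultaneous game, intersect best replies.
Alto's best replies: X→Small; Y→Large; Z→Small.
Brio's best replies: Small→Z; Medium→X; Large→X.
The unique mutual best reply is (Small, Z), giving (8, 9).
Sequential outcome (Medium, X) differs from the Nash profile (Small, Z).

no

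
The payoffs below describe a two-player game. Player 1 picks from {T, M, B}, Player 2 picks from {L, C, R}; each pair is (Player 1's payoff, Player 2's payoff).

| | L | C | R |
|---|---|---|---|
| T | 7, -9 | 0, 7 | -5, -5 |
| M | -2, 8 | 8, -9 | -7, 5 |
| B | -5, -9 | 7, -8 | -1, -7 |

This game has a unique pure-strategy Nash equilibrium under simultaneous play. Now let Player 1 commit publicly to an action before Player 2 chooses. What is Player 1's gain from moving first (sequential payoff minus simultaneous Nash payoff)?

Work backward from Player 2's decision.
- T: BR = C, leader payoff 0.
- M: BR = L, leader payoff -2.
- B: BR = R, leader payoff -1.
Player 1's induced payoffs are 0, -2, -1, so Player 1 commits to T. Subgame-perfect outcome: (T, C) with payoffs (0, 7).
Now find the simultaneous Nash equilibrium.
Player 1's best replies: L→T; C→M; R→B.
Player 2's best replies: T→C; M→L; B→R.
The unique mutual best reply is (B, R), giving (-1, -7).
Player 1's commitment gain: 0 − -1 = 1.

1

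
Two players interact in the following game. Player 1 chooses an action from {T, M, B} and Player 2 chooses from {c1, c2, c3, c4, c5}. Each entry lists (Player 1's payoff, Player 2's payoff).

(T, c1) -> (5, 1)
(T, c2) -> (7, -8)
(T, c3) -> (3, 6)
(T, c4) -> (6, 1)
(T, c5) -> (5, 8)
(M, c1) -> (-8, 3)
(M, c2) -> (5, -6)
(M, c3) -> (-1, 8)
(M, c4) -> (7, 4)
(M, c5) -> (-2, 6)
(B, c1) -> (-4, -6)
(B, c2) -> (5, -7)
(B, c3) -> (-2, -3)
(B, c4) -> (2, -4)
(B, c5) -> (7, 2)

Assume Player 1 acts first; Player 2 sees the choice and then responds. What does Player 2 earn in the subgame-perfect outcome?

Player 2 best-responds to each possible Player 1 move:
- T → Player 2 plays c5 (best of 1, -8, 6, 1, 8); Player 1 gets 5.
- M → Player 2 plays c3 (best of 3, -6, 8, 4, 6); Player 1 gets -1.
- B → Player 2 plays c5 (best of -6, -7, -3, -4, 2); Player 1 gets 7.
Among 5, -1, 7, the best is 7 at B. Subgame-perfect outcome: (B, c5) with payoffs (7, 2).

2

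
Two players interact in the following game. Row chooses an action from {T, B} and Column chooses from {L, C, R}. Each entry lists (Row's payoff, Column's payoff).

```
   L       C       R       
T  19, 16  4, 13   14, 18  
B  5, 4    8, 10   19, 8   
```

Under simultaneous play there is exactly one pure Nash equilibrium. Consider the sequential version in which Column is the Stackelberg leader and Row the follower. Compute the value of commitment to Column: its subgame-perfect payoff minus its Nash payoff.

6

Backward induction with Column moving first.
- L: BR = T, leader payoff 16.
- C: BR = B, leader payoff 10.
- R: BR = B, leader payoff 8.
Column's induced payoffs are 16, 10, 8, so Column commits to L. Subgame-perfect outcome: (T, L) with payoffs (19, 16).
For the simultaneous game, intersect best replies.
Row's best replies: L→T; C→B; R→B.
Column's best replies: T→R; B→C.
Only (B, C) has each player best-responding; Nash payoffs (8, 10).
Column's commitment gain: 16 − 10 = 6.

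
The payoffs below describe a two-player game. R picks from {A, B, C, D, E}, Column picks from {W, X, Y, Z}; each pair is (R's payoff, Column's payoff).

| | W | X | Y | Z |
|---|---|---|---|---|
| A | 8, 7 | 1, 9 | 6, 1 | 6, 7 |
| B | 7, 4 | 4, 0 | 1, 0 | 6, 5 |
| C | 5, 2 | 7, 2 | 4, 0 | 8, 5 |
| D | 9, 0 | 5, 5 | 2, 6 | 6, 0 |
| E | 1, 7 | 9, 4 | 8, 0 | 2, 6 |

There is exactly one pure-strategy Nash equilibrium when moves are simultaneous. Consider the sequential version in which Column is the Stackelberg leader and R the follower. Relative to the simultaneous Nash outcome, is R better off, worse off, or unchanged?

Backward induction with Column moving first.
- W: BR = D, leader payoff 0.
- X: BR = E, leader payoff 4.
- Y: BR = E, leader payoff 0.
- Z: BR = C, leader payoff 5.
Column's induced payoffs are 0, 4, 0, 5, so Column commits to Z. Subgame-perfect outcome: (C, Z) with payoffs (8, 5).
Under simultaneous play:
R's best replies: W→D; X→E; Y→E; Z→C.
Column's best replies: A→X; B→Z; C→Z; D→Y; E→W.
The unique mutual best reply is (C, Z), giving (8, 5).
R earns 8 sequentially versus 8 at the Nash outcome: unchanged.

unchanged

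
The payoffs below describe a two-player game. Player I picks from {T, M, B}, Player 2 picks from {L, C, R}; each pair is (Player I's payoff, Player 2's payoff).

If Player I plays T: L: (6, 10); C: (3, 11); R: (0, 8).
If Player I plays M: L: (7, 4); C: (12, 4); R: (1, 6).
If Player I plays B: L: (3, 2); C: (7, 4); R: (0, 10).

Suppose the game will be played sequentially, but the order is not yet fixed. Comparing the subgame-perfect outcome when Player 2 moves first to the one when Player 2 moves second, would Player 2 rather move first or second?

If Player I leads: Player 2's best replies are T→C, M→R, B→R; Player I's induced payoffs 3, 1, 0; outcome (T, C), payoffs (3, 11).
If Player 2 leads: Player I's best replies are L→M, C→M, R→M; Player 2's induced payoffs 4, 4, 6; outcome (M, R), payoffs (1, 6).
Player 2 gets 6 moving first and 11 moving second, so Player 2 prefers to move second.

second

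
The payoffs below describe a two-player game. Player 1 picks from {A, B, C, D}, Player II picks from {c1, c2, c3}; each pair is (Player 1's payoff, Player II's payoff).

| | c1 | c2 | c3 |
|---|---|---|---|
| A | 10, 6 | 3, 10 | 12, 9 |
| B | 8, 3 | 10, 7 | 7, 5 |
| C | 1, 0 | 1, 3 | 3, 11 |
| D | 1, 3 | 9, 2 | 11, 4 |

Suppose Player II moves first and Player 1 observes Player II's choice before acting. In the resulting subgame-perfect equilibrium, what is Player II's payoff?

9

Solve by backward induction (Player II leads).
- c1: Player 1 compares 10, 8, 1, 1 and picks A; Player II would get 6.
- c2: Player 1 compares 3, 10, 1, 9 and picks B; Player II would get 7.
- c3: Player 1 compares 12, 7, 3, 11 and picks A; Player II would get 9.
Maximizing over 6, 7, 9, Player II chooses c3. Subgame-perfect outcome: (A, c3) with payoffs (12, 9).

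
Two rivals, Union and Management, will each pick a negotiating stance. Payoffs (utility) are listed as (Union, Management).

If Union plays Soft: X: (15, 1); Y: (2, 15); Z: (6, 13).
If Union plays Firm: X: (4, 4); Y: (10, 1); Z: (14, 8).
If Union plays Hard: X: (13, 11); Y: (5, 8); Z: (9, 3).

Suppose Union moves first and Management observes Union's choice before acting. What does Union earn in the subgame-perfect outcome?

14

Backward induction with Union moving first.
- Soft: Management compares 1, 15, 13 and picks Y; Union would get 2.
- Firm: Management compares 4, 1, 8 and picks Z; Union would get 14.
- Hard: Management compares 11, 8, 3 and picks X; Union would get 13.
Among 2, 14, 13, the best is 14 at Firm. Subgame-perfect outcome: (Firm, Z) with payoffs (14, 8).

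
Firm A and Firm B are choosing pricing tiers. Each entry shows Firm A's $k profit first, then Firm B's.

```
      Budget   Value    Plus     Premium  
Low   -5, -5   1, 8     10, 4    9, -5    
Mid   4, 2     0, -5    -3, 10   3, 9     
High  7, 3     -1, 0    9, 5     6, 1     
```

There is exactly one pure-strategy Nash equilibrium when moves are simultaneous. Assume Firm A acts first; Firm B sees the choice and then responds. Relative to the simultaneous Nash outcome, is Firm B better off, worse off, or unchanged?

worse off

Backward induction with Firm A moving first.
- Low → Firm B plays Value (best of -5, 8, 4, -5); Firm A gets 1.
- Mid → Firm B plays Plus (best of 2, -5, 10, 9); Firm A gets -3.
- High → Firm B plays Plus (best of 3, 0, 5, 1); Firm A gets 9.
Among 1, -3, 9, the best is 9 at High. Subgame-perfect outcome: (High, Plus) with payoffs (9, 5).
Under simultaneous play:
Firm A's best replies: Budget→High; Value→Low; Plus→Low; Premium→Low.
Firm B's best replies: Low→Value; Mid→Plus; High→Plus.
Only (Low, Value) has each player best-responding; Nash payoffs (1, 8).
Firm B earns 5 sequentially versus 8 at the Nash outcome: worse off.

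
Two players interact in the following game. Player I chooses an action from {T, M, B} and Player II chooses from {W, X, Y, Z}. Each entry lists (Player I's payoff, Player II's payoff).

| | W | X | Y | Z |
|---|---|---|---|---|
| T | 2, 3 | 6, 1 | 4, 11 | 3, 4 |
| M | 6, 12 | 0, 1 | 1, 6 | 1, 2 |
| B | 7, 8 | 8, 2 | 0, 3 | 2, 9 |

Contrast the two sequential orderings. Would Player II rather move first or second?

If Player I leads: Player II's best replies are T→Y, M→W, B→Z; Player I's induced payoffs 4, 6, 2; outcome (M, W), payoffs (6, 12).
If Player II leads: Player I's best replies are W→B, X→B, Y→T, Z→T; Player II's induced payoffs 8, 2, 11, 4; outcome (T, Y), payoffs (4, 11).
Player II gets 11 moving first and 12 moving second, so Player II prefers to move second.

second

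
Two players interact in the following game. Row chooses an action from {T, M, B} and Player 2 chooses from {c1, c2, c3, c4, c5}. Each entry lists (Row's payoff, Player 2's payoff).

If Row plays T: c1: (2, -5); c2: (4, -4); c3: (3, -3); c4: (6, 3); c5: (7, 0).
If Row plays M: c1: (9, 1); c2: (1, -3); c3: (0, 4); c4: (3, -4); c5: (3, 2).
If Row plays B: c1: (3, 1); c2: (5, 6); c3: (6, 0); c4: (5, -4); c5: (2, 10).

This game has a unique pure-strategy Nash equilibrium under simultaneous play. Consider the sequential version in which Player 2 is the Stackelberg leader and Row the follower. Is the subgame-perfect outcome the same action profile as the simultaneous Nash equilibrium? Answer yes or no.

Backward induction with Player 2 moving first.
- c1: Row compares 2, 9, 3 and picks M; Player 2 would get 1.
- c2: Row compares 4, 1, 5 and picks B; Player 2 would get 6.
- c3: Row compares 3, 0, 6 and picks B; Player 2 would get 0.
- c4: Row compares 6, 3, 5 and picks T; Player 2 would get 3.
- c5: Row compares 7, 3, 2 and picks T; Player 2 would get 0.
Maximizing over 1, 6, 0, 3, 0, Player 2 chooses c2. Subgame-perfect outcome: (B, c2) with payoffs (5, 6).
Under simultaneous play:
Row's best replies: c1→M; c2→B; c3→B; c4→T; c5→T.
Player 2's best replies: T→c4; M→c3; B→c5.
The unique mutual best reply is (T, c4), giving (6, 3).
Sequential outcome (B, c2) differs from the Nash profile (T, c4).

no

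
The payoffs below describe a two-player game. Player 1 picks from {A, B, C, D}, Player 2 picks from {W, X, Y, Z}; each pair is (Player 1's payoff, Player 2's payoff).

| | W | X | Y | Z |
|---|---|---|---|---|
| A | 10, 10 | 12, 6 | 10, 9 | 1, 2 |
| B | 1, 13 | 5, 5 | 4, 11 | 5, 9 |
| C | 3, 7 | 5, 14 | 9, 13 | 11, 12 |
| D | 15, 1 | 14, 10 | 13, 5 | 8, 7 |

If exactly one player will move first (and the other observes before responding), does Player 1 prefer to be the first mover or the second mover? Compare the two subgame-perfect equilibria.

If Player 1 leads: Player 2's best replies are A→W, B→W, C→X, D→X; Player 1's induced payoffs 10, 1, 5, 14; outcome (D, X), payoffs (14, 10).
If Player 2 leads: Player 1's best replies are W→D, X→D, Y→D, Z→C; Player 2's induced payoffs 1, 10, 5, 12; outcome (C, Z), payoffs (11, 12).
Player 1 gets 14 moving first and 11 moving second, so Player 1 prefers to move first.

first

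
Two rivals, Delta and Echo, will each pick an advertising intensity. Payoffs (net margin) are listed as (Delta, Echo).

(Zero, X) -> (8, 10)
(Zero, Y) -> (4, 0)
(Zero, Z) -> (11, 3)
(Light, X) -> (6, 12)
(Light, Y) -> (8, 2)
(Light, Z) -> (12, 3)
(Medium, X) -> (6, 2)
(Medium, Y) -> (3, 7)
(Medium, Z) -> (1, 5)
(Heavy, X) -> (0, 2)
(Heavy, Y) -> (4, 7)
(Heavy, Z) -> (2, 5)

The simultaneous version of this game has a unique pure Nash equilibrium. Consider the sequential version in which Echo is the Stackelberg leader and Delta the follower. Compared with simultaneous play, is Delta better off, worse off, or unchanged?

Work backward from Delta's decision.
- X: BR = Zero, leader payoff 10.
- Y: BR = Light, leader payoff 2.
- Z: BR = Light, leader payoff 3.
Echo's induced payoffs are 10, 2, 3, so Echo commits to X. Subgame-perfect outcome: (Zero, X) with payoffs (8, 10).
Now find the simultaneous Nash equilibrium.
Delta's best replies: X→Zero; Y→Light; Z→Light.
Echo's best replies: Zero→X; Light→X; Medium→Y; Heavy→Y.
The unique mutual best reply is (Zero, X), giving (8, 10).
Delta earns 8 sequentially versus 8 at the Nash outcome: unchanged.

unchanged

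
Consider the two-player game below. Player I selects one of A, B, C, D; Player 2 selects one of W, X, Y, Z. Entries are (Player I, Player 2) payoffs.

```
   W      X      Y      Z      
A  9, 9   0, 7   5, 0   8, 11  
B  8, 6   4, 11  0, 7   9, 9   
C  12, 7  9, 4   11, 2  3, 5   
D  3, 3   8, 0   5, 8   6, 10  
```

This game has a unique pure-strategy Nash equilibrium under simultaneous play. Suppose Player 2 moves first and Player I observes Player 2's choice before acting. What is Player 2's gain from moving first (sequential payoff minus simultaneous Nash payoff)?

2

Player I best-responds to each possible Player 2 move:
- W: Player I compares 9, 8, 12, 3 and picks C; Player 2 would get 7.
- X: Player I compares 0, 4, 9, 8 and picks C; Player 2 would get 4.
- Y: Player I compares 5, 0, 11, 5 and picks C; Player 2 would get 2.
- Z: Player I compares 8, 9, 3, 6 and picks B; Player 2 would get 9.
Maximizing over 7, 4, 2, 9, Player 2 chooses Z. Subgame-perfect outcome: (B, Z) with payoffs (9, 9).
For the simultaneous game, intersect best replies.
Player I's best replies: W→C; X→C; Y→C; Z→B.
Player 2's best replies: A→Z; B→X; C→W; D→Z.
Only (C, W) has each player best-responding; Nash payoffs (12, 7).
Player 2's commitment gain: 9 − 7 = 2.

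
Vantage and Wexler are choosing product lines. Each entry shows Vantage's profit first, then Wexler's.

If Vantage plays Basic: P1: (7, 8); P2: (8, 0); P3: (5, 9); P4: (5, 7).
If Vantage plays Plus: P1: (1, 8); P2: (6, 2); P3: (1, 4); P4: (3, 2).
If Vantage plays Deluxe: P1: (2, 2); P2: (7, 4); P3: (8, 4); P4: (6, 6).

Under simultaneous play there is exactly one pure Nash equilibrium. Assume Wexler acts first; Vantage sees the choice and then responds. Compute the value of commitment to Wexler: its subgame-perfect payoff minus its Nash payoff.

Vantage best-responds to each possible Wexler move:
- P1: Vantage compares 7, 1, 2 and picks Basic; Wexler would get 8.
- P2: Vantage compares 8, 6, 7 and picks Basic; Wexler would get 0.
- P3: Vantage compares 5, 1, 8 and picks Deluxe; Wexler would get 4.
- P4: Vantage compares 5, 3, 6 and picks Deluxe; Wexler would get 6.
Wexler's induced payoffs are 8, 0, 4, 6, so Wexler commits to P1. Subgame-perfect outcome: (Basic, P1) with payoffs (7, 8).
For the simultaneous game, intersect best replies.
Vantage's best replies: P1→Basic; P2→Basic; P3→Deluxe; P4→Deluxe.
Wexler's best replies: Basic→P3; Plus→P1; Deluxe→P4.
The unique mutual best reply is (Deluxe, P4), giving (6, 6).
Wexler's commitment gain: 8 − 6 = 2.

2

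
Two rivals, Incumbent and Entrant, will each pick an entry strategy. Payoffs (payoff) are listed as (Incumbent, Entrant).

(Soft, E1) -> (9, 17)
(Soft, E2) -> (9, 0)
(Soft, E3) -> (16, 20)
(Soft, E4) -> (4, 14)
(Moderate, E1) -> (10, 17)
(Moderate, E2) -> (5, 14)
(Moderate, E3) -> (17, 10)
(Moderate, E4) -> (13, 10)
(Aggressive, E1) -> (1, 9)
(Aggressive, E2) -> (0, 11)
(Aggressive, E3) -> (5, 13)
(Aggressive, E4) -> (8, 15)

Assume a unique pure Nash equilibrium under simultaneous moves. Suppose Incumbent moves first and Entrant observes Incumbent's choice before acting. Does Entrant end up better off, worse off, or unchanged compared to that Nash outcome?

better off

Work backward from Entrant's decision.
- Soft: Entrant compares 17, 0, 20, 14 and picks E3; Incumbent would get 16.
- Moderate: Entrant compares 17, 14, 10, 10 and picks E1; Incumbent would get 10.
- Aggressive: Entrant compares 9, 11, 13, 15 and picks E4; Incumbent would get 8.
Incumbent's induced payoffs are 16, 10, 8, so Incumbent commits to Soft. Subgame-perfect outcome: (Soft, E3) with payoffs (16, 20).
Under simultaneous play:
Incumbent's best replies: E1→Moderate; E2→Soft; E3→Moderate; E4→Moderate.
Entrant's best replies: Soft→E3; Moderate→E1; Aggressive→E4.
Only (Moderate, E1) has each player best-responding; Nash payoffs (10, 17).
Entrant earns 20 sequentially versus 17 at the Nash outcome: better off.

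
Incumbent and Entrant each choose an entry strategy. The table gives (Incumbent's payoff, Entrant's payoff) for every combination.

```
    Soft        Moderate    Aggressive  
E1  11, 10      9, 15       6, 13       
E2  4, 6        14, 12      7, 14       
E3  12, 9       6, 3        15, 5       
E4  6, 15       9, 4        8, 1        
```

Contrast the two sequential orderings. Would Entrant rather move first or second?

first

If Incumbent leads: Entrant's best replies are E1→Moderate, E2→Aggressive, E3→Soft, E4→Soft; Incumbent's induced payoffs 9, 7, 12, 6; outcome (E3, Soft), payoffs (12, 9).
If Entrant leads: Incumbent's best replies are Soft→E3, Moderate→E2, Aggressive→E3; Entrant's induced payoffs 9, 12, 5; outcome (E2, Moderate), payoffs (14, 12).
Entrant gets 12 moving first and 9 moving second, so Entrant prefers to move first.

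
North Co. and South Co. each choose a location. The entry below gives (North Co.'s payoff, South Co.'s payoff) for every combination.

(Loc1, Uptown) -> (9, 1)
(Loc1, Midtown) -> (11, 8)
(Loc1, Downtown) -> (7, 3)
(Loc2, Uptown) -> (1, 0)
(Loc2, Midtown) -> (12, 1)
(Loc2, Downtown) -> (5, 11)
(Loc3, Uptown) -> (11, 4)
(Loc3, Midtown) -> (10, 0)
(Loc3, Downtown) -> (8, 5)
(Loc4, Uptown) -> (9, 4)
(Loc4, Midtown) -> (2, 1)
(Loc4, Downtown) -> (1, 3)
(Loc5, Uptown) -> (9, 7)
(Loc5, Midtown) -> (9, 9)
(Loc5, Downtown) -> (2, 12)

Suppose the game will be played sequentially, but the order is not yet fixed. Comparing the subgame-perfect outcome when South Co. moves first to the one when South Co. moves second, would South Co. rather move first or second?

If North Co. leads: South Co.'s best replies are Loc1→Midtown, Loc2→Downtown, Loc3→Downtown, Loc4→Uptown, Loc5→Downtown; North Co.'s induced payoffs 11, 5, 8, 9, 2; outcome (Loc1, Midtown), payoffs (11, 8).
If South Co. leads: North Co.'s best replies are Uptown→Loc3, Midtown→Loc2, Downtown→Loc3; South Co.'s induced payoffs 4, 1, 5; outcome (Loc3, Downtown), payoffs (8, 5).
South Co. gets 5 moving first and 8 moving second, so South Co. prefers to move second.

second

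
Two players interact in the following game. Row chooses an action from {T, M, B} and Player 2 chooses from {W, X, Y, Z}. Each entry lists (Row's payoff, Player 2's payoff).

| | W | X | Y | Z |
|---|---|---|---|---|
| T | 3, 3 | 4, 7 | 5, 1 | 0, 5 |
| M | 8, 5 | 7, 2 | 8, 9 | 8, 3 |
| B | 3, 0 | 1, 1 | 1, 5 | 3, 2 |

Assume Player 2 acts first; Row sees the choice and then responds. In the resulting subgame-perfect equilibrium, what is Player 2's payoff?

9

Solve by backward induction (Player 2 leads).
- W: BR = M, leader payoff 5.
- X: BR = M, leader payoff 2.
- Y: BR = M, leader payoff 9.
- Z: BR = M, leader payoff 3.
Player 2's induced payoffs are 5, 2, 9, 3, so Player 2 commits to Y. Subgame-perfect outcome: (M, Y) with payoffs (8, 9).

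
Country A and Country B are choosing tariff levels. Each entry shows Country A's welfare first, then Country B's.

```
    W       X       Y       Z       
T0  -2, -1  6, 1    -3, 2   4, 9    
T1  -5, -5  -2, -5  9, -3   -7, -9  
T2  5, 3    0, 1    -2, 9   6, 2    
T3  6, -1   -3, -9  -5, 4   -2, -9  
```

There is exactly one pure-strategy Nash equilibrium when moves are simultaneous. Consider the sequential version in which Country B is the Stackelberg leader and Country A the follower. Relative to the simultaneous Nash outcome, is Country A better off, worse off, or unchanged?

worse off

Backward induction with Country B moving first.
- W: BR = T3, leader payoff -1.
- X: BR = T0, leader payoff 1.
- Y: BR = T1, leader payoff -3.
- Z: BR = T2, leader payoff 2.
Maximizing over -1, 1, -3, 2, Country B chooses Z. Subgame-perfect outcome: (T2, Z) with payoffs (6, 2).
For the simultaneous game, intersect best replies.
Country A's best replies: W→T3; X→T0; Y→T1; Z→T2.
Country B's best replies: T0→Z; T1→Y; T2→Y; T3→Y.
Only (T1, Y) has each player best-responding; Nash payoffs (9, -3).
Country A earns 6 sequentially versus 9 at the Nash outcome: worse off.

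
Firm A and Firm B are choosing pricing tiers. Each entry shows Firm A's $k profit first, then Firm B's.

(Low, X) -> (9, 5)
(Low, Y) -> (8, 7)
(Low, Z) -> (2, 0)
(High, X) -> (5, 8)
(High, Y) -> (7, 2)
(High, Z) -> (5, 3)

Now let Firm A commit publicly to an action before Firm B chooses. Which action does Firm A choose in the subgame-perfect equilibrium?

Low

Work backward from Firm B's decision.
- Low: Firm B compares 5, 7, 0 and picks Y; Firm A would get 8.
- High: Firm B compares 8, 2, 3 and picks X; Firm A would get 5.
Firm A's induced payoffs are 8, 5, so Firm A commits to Low. Subgame-perfect outcome: (Low, Y) with payoffs (8, 7).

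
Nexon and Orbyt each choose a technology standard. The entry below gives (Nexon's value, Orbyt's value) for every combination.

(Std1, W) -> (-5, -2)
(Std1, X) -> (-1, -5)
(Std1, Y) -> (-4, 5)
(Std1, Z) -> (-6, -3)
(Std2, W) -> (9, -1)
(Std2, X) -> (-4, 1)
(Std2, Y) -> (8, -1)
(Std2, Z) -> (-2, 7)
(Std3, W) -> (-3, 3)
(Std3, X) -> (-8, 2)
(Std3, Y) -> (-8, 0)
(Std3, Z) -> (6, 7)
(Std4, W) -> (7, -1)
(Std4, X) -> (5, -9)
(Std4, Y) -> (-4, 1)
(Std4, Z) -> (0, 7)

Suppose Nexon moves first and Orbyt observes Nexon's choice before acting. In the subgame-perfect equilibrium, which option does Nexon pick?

Std3

Work backward from Orbyt's decision.
- Std1: Orbyt compares -2, -5, 5, -3 and picks Y; Nexon would get -4.
- Std2: Orbyt compares -1, 1, -1, 7 and picks Z; Nexon would get -2.
- Std3: Orbyt compares 3, 2, 0, 7 and picks Z; Nexon would get 6.
- Std4: Orbyt compares -1, -9, 1, 7 and picks Z; Nexon would get 0.
Nexon's induced payoffs are -4, -2, 6, 0, so Nexon commits to Std3. Subgame-perfect outcome: (Std3, Z) with payoffs (6, 7).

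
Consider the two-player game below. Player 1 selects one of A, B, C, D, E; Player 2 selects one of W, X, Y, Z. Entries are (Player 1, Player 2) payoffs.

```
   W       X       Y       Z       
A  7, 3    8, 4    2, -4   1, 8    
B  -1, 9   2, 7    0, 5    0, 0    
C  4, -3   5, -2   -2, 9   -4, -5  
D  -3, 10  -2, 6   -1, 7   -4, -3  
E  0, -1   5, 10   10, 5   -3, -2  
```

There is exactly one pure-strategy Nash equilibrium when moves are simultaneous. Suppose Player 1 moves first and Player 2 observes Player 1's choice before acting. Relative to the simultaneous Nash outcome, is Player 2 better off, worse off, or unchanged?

Solve by backward induction (Player 1 leads).
- A → Player 2 plays Z (best of 3, 4, -4, 8); Player 1 gets 1.
- B → Player 2 plays W (best of 9, 7, 5, 0); Player 1 gets -1.
- C → Player 2 plays Y (best of -3, -2, 9, -5); Player 1 gets -2.
- D → Player 2 plays W (best of 10, 6, 7, -3); Player 1 gets -3.
- E → Player 2 plays X (best of -1, 10, 5, -2); Player 1 gets 5.
Maximizing over 1, -1, -2, -3, 5, Player 1 chooses E. Subgame-perfect outcome: (E, X) with payoffs (5, 10).
Under simultaneous play:
Player 1's best replies: W→A; X→A; Y→E; Z→A.
Player 2's best replies: A→Z; B→W; C→Y; D→W; E→X.
The unique mutual best reply is (A, Z), giving (1, 8).
Player 2 earns 10 sequentially versus 8 at the Nash outcome: better off.

better off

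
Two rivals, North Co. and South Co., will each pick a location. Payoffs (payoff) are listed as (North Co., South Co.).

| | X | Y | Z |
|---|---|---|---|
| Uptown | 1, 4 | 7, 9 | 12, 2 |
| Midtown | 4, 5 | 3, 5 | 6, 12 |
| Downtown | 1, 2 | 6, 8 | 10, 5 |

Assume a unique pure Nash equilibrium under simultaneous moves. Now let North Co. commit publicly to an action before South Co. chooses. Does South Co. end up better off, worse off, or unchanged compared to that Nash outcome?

unchanged

Solve by backward induction (North Co. leads).
- Uptown: South Co. compares 4, 9, 2 and picks Y; North Co. would get 7.
- Midtown: South Co. compares 5, 5, 12 and picks Z; North Co. would get 6.
- Downtown: South Co. compares 2, 8, 5 and picks Y; North Co. would get 6.
Maximizing over 7, 6, 6, North Co. chooses Uptown. Subgame-perfect outcome: (Uptown, Y) with payoffs (7, 9).
For the simultaneous game, intersect best replies.
North Co.'s best replies: X→Midtown; Y→Uptown; Z→Uptown.
South Co.'s best replies: Uptown→Y; Midtown→Z; Downtown→Y.
The unique mutual best reply is (Uptown, Y), giving (7, 9).
South Co. earns 9 sequentially versus 9 at the Nash outcome: unchanged.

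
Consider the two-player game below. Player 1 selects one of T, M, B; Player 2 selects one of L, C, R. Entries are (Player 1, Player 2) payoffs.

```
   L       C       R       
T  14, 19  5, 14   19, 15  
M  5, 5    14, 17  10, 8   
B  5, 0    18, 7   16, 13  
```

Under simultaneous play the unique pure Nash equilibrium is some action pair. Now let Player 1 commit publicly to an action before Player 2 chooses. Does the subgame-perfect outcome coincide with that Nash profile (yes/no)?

no

Player 2 best-responds to each possible Player 1 move:
- T: Player 2 compares 19, 14, 15 and picks L; Player 1 would get 14.
- M: Player 2 compares 5, 17, 8 and picks C; Player 1 would get 14.
- B: Player 2 compares 0, 7, 13 and picks R; Player 1 would get 16.
Player 1's induced payoffs are 14, 14, 16, so Player 1 commits to B. Subgame-perfect outcome: (B, R) with payoffs (16, 13).
For the simultaneous game, intersect best replies.
Player 1's best replies: L→T; C→B; R→T.
Player 2's best replies: T→L; M→C; B→R.
The unique mutual best reply is (T, L), giving (14, 19).
Sequential outcome (B, R) differs from the Nash profile (T, L).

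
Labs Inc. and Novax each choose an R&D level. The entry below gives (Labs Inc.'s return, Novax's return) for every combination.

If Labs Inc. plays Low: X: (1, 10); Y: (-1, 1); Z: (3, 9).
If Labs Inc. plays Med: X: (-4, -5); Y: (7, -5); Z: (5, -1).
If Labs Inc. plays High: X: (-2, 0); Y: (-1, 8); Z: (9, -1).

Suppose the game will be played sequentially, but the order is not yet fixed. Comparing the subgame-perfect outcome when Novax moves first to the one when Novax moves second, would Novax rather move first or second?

first

If Labs Inc. leads: Novax's best replies are Low→X, Med→Z, High→Y; Labs Inc.'s induced payoffs 1, 5, -1; outcome (Med, Z), payoffs (5, -1).
If Novax leads: Labs Inc.'s best replies are X→Low, Y→Med, Z→High; Novax's induced payoffs 10, -5, -1; outcome (Low, X), payoffs (1, 10).
Novax gets 10 moving first and -1 moving second, so Novax prefers to move first.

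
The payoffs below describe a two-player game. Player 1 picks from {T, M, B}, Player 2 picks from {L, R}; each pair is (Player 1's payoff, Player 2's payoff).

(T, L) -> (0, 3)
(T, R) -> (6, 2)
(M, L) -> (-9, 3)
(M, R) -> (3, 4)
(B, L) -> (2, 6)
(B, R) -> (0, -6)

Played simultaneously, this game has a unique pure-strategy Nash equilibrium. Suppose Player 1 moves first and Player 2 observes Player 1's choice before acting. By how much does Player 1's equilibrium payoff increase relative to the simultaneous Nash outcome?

Solve by backward induction (Player 1 leads).
- T → Player 2 plays L (best of 3, 2); Player 1 gets 0.
- M → Player 2 plays R (best of 3, 4); Player 1 gets 3.
- B → Player 2 plays L (best of 6, -6); Player 1 gets 2.
Among 0, 3, 2, the best is 3 at M. Subgame-perfect outcome: (M, R) with payoffs (3, 4).
Now find the simultaneous Nash equilibrium.
Player 1's best replies: L→B; R→T.
Player 2's best replies: T→L; M→R; B→L.
The unique mutual best reply is (B, L), giving (2, 6).
Player 1's commitment gain: 3 − 2 = 1.

1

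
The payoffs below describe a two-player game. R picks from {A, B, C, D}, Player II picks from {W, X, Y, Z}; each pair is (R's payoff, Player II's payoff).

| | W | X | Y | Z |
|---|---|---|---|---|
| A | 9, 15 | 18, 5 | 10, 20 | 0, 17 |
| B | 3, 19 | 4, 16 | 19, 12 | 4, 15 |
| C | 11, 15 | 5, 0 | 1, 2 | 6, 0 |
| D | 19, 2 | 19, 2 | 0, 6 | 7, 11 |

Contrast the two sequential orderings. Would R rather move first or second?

If R leads: Player II's best replies are A→Y, B→W, C→W, D→Z; R's induced payoffs 10, 3, 11, 7; outcome (C, W), payoffs (11, 15).
If Player II leads: R's best replies are W→D, X→D, Y→B, Z→D; Player II's induced payoffs 2, 2, 12, 11; outcome (B, Y), payoffs (19, 12).
R gets 11 moving first and 19 moving second, so R prefers to move second.

second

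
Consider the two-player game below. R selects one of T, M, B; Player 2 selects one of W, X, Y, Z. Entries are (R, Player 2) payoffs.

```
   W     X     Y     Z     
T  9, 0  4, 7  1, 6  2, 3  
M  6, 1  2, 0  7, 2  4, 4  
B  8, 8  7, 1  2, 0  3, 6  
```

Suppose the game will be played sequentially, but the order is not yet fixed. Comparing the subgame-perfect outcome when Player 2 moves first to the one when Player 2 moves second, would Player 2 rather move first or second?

second

If R leads: Player 2's best replies are T→X, M→Z, B→W; R's induced payoffs 4, 4, 8; outcome (B, W), payoffs (8, 8).
If Player 2 leads: R's best replies are W→T, X→B, Y→M, Z→M; Player 2's induced payoffs 0, 1, 2, 4; outcome (M, Z), payoffs (4, 4).
Player 2 gets 4 moving first and 8 moving second, so Player 2 prefers to move second.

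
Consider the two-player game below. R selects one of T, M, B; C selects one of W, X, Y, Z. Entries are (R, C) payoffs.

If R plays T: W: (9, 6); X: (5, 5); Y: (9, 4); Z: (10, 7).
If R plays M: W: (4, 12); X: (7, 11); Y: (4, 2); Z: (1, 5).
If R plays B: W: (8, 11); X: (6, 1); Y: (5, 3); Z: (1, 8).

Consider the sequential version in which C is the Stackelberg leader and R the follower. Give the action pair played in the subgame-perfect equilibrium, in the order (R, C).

Work backward from R's decision.
- W → R plays T (best of 9, 4, 8); C gets 6.
- X → R plays M (best of 5, 7, 6); C gets 11.
- Y → R plays T (best of 9, 4, 5); C gets 4.
- Z → R plays T (best of 10, 1, 1); C gets 7.
C's induced payoffs are 6, 11, 4, 7, so C commits to X. Subgame-perfect outcome: (M, X) with payoffs (7, 11).

(M, X)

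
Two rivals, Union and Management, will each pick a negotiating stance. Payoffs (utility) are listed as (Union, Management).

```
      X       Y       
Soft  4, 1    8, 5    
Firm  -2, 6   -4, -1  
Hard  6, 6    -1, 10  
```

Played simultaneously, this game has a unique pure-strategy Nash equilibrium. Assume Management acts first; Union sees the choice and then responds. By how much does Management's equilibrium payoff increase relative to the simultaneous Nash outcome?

Backward induction with Management moving first.
- X → Union plays Hard (best of 4, -2, 6); Management gets 6.
- Y → Union plays Soft (best of 8, -4, -1); Management gets 5.
Management's induced payoffs are 6, 5, so Management commits to X. Subgame-perfect outcome: (Hard, X) with payoffs (6, 6).
For the simultaneous game, intersect best replies.
Union's best replies: X→Hard; Y→Soft.
Management's best replies: Soft→Y; Firm→X; Hard→Y.
The unique mutual best reply is (Soft, Y), giving (8, 5).
Management's commitment gain: 6 − 5 = 1.

1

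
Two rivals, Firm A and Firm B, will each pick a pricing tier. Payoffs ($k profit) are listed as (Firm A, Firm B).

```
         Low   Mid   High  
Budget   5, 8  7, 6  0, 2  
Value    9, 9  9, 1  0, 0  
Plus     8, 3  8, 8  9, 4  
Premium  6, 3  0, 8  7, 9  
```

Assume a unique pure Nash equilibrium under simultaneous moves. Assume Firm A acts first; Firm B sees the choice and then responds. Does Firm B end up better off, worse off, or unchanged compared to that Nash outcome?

Firm B best-responds to each possible Firm A move:
- Budget → Firm B plays Low (best of 8, 6, 2); Firm A gets 5.
- Value → Firm B plays Low (best of 9, 1, 0); Firm A gets 9.
- Plus → Firm B plays Mid (best of 3, 8, 4); Firm A gets 8.
- Premium → Firm B plays High (best of 3, 8, 9); Firm A gets 7.
Among 5, 9, 8, 7, the best is 9 at Value. Subgame-perfect outcome: (Value, Low) with payoffs (9, 9).
For the simultaneous game, intersect best replies.
Firm A's best replies: Low→Value; Mid→Value; High→Plus.
Firm B's best replies: Budget→Low; Value→Low; Plus→Mid; Premium→High.
Only (Value, Low) has each player best-responding; Nash payoffs (9, 9).
Firm B earns 9 sequentially versus 9 at the Nash outcome: unchanged.

unchanged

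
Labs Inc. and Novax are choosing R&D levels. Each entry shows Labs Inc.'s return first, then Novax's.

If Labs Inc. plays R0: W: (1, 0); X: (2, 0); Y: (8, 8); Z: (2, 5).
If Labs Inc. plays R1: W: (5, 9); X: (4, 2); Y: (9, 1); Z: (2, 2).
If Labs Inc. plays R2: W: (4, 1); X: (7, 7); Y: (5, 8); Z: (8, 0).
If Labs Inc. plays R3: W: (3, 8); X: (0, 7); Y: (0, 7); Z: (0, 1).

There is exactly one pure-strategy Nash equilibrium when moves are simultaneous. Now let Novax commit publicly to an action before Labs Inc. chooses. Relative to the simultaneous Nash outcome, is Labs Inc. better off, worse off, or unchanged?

unchanged

Backward induction with Novax moving first.
- W: BR = R1, leader payoff 9.
- X: BR = R2, leader payoff 7.
- Y: BR = R1, leader payoff 1.
- Z: BR = R2, leader payoff 0.
Novax's induced payoffs are 9, 7, 1, 0, so Novax commits to W. Subgame-perfect outcome: (R1, W) with payoffs (5, 9).
Now find the simultaneous Nash equilibrium.
Labs Inc.'s best replies: W→R1; X→R2; Y→R1; Z→R2.
Novax's best replies: R0→Y; R1→W; R2→Y; R3→W.
Only (R1, W) has each player best-responding; Nash payoffs (5, 9).
Labs Inc. earns 5 sequentially versus 5 at the Nash outcome: unchanged.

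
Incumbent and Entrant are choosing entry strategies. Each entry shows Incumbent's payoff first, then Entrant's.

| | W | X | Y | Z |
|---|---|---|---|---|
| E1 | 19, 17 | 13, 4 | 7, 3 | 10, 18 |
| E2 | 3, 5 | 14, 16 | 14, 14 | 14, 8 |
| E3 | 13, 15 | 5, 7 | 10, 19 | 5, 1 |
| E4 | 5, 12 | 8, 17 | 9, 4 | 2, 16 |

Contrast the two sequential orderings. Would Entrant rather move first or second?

first

If Incumbent leads: Entrant's best replies are E1→Z, E2→X, E3→Y, E4→X; Incumbent's induced payoffs 10, 14, 10, 8; outcome (E2, X), payoffs (14, 16).
If Entrant leads: Incumbent's best replies are W→E1, X→E2, Y→E2, Z→E2; Entrant's induced payoffs 17, 16, 14, 8; outcome (E1, W), payoffs (19, 17).
Entrant gets 17 moving first and 16 moving second, so Entrant prefers to move first.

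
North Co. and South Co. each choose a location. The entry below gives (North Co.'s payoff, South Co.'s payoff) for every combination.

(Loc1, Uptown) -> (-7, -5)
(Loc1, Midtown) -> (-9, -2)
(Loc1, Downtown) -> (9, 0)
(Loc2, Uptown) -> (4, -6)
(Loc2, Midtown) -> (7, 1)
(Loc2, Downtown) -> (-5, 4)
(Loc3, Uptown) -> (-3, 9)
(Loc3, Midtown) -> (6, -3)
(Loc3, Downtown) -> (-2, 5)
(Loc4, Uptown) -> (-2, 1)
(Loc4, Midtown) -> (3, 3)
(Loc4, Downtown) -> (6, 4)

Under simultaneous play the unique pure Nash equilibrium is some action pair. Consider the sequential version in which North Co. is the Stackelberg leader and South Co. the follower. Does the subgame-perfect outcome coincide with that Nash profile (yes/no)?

yes

South Co. best-responds to each possible North Co. move:
- Loc1: BR = Downtown, leader payoff 9.
- Loc2: BR = Downtown, leader payoff -5.
- Loc3: BR = Uptown, leader payoff -3.
- Loc4: BR = Downtown, leader payoff 6.
Among 9, -5, -3, 6, the best is 9 at Loc1. Subgame-perfect outcome: (Loc1, Downtown) with payoffs (9, 0).
Now find the simultaneous Nash equilibrium.
North Co.'s best replies: Uptown→Loc2; Midtown→Loc2; Downtown→Loc1.
South Co.'s best replies: Loc1→Downtown; Loc2→Downtown; Loc3→Uptown; Loc4→Downtown.
Only (Loc1, Downtown) has each player best-responding; Nash payoffs (9, 0).
Sequential outcome (Loc1, Downtown) coincides with the Nash profile (Loc1, Downtown).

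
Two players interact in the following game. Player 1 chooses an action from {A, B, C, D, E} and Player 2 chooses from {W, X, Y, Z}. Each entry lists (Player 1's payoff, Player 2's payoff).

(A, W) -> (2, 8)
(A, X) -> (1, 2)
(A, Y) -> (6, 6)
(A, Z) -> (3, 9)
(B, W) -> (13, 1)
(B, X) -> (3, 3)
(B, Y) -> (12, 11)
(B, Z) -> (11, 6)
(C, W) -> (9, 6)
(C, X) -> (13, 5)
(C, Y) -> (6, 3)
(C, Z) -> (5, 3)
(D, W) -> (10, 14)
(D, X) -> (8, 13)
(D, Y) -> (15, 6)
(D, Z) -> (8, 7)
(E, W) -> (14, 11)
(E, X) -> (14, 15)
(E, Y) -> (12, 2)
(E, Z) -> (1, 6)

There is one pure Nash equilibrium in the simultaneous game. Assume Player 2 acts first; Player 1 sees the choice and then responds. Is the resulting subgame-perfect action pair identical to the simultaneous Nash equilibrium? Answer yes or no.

yes

Work backward from Player 1's decision.
- W: BR = E, leader payoff 11.
- X: BR = E, leader payoff 15.
- Y: BR = D, leader payoff 6.
- Z: BR = B, leader payoff 6.
Maximizing over 11, 15, 6, 6, Player 2 chooses X. Subgame-perfect outcome: (E, X) with payoffs (14, 15).
Now find the simultaneous Nash equilibrium.
Player 1's best replies: W→E; X→E; Y→D; Z→B.
Player 2's best replies: A→Z; B→Y; C→W; D→W; E→X.
The unique mutual best reply is (E, X), giving (14, 15).
Sequential outcome (E, X) coincides with the Nash profile (E, X).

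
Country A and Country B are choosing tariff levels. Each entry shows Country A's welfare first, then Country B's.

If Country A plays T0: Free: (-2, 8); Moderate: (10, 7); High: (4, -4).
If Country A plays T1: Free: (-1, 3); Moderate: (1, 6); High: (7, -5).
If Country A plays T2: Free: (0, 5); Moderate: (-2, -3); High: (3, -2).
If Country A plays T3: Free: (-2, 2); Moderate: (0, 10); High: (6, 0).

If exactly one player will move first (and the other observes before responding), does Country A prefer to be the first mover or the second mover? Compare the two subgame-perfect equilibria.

If Country A leads: Country B's best replies are T0→Free, T1→Moderate, T2→Free, T3→Moderate; Country A's induced payoffs -2, 1, 0, 0; outcome (T1, Moderate), payoffs (1, 6).
If Country B leads: Country A's best replies are Free→T2, Moderate→T0, High→T1; Country B's induced payoffs 5, 7, -5; outcome (T0, Moderate), payoffs (10, 7).
Country A gets 1 moving first and 10 moving second, so Country A prefers to move second.

second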